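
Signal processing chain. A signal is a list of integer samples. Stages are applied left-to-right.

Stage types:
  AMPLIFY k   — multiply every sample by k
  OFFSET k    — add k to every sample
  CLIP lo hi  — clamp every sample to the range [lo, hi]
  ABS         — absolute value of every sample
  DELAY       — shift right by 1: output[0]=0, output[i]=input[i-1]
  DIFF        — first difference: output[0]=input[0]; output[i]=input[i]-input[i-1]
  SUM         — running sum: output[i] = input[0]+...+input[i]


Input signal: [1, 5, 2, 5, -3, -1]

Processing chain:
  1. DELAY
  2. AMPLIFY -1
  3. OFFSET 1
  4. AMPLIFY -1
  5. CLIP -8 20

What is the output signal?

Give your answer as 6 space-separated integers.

Answer: -1 0 4 1 4 -4

Derivation:
Input: [1, 5, 2, 5, -3, -1]
Stage 1 (DELAY): [0, 1, 5, 2, 5, -3] = [0, 1, 5, 2, 5, -3] -> [0, 1, 5, 2, 5, -3]
Stage 2 (AMPLIFY -1): 0*-1=0, 1*-1=-1, 5*-1=-5, 2*-1=-2, 5*-1=-5, -3*-1=3 -> [0, -1, -5, -2, -5, 3]
Stage 3 (OFFSET 1): 0+1=1, -1+1=0, -5+1=-4, -2+1=-1, -5+1=-4, 3+1=4 -> [1, 0, -4, -1, -4, 4]
Stage 4 (AMPLIFY -1): 1*-1=-1, 0*-1=0, -4*-1=4, -1*-1=1, -4*-1=4, 4*-1=-4 -> [-1, 0, 4, 1, 4, -4]
Stage 5 (CLIP -8 20): clip(-1,-8,20)=-1, clip(0,-8,20)=0, clip(4,-8,20)=4, clip(1,-8,20)=1, clip(4,-8,20)=4, clip(-4,-8,20)=-4 -> [-1, 0, 4, 1, 4, -4]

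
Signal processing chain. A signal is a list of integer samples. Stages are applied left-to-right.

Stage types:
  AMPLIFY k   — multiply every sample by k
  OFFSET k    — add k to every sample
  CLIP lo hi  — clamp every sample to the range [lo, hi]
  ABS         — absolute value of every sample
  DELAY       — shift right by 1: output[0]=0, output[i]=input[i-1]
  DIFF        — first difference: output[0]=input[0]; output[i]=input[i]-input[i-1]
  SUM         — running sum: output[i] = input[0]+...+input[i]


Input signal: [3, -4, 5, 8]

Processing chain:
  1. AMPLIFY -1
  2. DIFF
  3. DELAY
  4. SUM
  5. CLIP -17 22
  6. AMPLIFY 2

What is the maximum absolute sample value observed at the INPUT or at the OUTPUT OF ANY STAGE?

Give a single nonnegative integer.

Answer: 10

Derivation:
Input: [3, -4, 5, 8] (max |s|=8)
Stage 1 (AMPLIFY -1): 3*-1=-3, -4*-1=4, 5*-1=-5, 8*-1=-8 -> [-3, 4, -5, -8] (max |s|=8)
Stage 2 (DIFF): s[0]=-3, 4--3=7, -5-4=-9, -8--5=-3 -> [-3, 7, -9, -3] (max |s|=9)
Stage 3 (DELAY): [0, -3, 7, -9] = [0, -3, 7, -9] -> [0, -3, 7, -9] (max |s|=9)
Stage 4 (SUM): sum[0..0]=0, sum[0..1]=-3, sum[0..2]=4, sum[0..3]=-5 -> [0, -3, 4, -5] (max |s|=5)
Stage 5 (CLIP -17 22): clip(0,-17,22)=0, clip(-3,-17,22)=-3, clip(4,-17,22)=4, clip(-5,-17,22)=-5 -> [0, -3, 4, -5] (max |s|=5)
Stage 6 (AMPLIFY 2): 0*2=0, -3*2=-6, 4*2=8, -5*2=-10 -> [0, -6, 8, -10] (max |s|=10)
Overall max amplitude: 10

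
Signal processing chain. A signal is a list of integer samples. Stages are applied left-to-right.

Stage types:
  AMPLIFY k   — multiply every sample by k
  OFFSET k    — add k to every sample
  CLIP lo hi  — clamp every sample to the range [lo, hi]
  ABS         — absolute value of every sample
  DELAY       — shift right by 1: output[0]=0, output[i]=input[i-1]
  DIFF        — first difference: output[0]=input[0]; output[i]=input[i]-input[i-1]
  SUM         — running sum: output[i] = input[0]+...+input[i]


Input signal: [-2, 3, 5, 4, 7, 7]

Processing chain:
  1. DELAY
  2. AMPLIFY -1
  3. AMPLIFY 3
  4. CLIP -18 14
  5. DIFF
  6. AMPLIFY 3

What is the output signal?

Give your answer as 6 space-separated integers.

Input: [-2, 3, 5, 4, 7, 7]
Stage 1 (DELAY): [0, -2, 3, 5, 4, 7] = [0, -2, 3, 5, 4, 7] -> [0, -2, 3, 5, 4, 7]
Stage 2 (AMPLIFY -1): 0*-1=0, -2*-1=2, 3*-1=-3, 5*-1=-5, 4*-1=-4, 7*-1=-7 -> [0, 2, -3, -5, -4, -7]
Stage 3 (AMPLIFY 3): 0*3=0, 2*3=6, -3*3=-9, -5*3=-15, -4*3=-12, -7*3=-21 -> [0, 6, -9, -15, -12, -21]
Stage 4 (CLIP -18 14): clip(0,-18,14)=0, clip(6,-18,14)=6, clip(-9,-18,14)=-9, clip(-15,-18,14)=-15, clip(-12,-18,14)=-12, clip(-21,-18,14)=-18 -> [0, 6, -9, -15, -12, -18]
Stage 5 (DIFF): s[0]=0, 6-0=6, -9-6=-15, -15--9=-6, -12--15=3, -18--12=-6 -> [0, 6, -15, -6, 3, -6]
Stage 6 (AMPLIFY 3): 0*3=0, 6*3=18, -15*3=-45, -6*3=-18, 3*3=9, -6*3=-18 -> [0, 18, -45, -18, 9, -18]

Answer: 0 18 -45 -18 9 -18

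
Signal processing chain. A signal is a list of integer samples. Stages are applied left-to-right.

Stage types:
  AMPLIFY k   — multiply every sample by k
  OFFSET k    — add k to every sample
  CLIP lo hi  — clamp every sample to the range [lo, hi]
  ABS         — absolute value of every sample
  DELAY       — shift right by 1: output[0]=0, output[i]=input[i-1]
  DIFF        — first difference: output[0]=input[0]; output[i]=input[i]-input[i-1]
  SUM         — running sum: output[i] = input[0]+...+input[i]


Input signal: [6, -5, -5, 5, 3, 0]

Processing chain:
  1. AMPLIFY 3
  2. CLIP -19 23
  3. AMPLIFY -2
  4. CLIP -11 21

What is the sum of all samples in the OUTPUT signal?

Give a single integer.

Input: [6, -5, -5, 5, 3, 0]
Stage 1 (AMPLIFY 3): 6*3=18, -5*3=-15, -5*3=-15, 5*3=15, 3*3=9, 0*3=0 -> [18, -15, -15, 15, 9, 0]
Stage 2 (CLIP -19 23): clip(18,-19,23)=18, clip(-15,-19,23)=-15, clip(-15,-19,23)=-15, clip(15,-19,23)=15, clip(9,-19,23)=9, clip(0,-19,23)=0 -> [18, -15, -15, 15, 9, 0]
Stage 3 (AMPLIFY -2): 18*-2=-36, -15*-2=30, -15*-2=30, 15*-2=-30, 9*-2=-18, 0*-2=0 -> [-36, 30, 30, -30, -18, 0]
Stage 4 (CLIP -11 21): clip(-36,-11,21)=-11, clip(30,-11,21)=21, clip(30,-11,21)=21, clip(-30,-11,21)=-11, clip(-18,-11,21)=-11, clip(0,-11,21)=0 -> [-11, 21, 21, -11, -11, 0]
Output sum: 9

Answer: 9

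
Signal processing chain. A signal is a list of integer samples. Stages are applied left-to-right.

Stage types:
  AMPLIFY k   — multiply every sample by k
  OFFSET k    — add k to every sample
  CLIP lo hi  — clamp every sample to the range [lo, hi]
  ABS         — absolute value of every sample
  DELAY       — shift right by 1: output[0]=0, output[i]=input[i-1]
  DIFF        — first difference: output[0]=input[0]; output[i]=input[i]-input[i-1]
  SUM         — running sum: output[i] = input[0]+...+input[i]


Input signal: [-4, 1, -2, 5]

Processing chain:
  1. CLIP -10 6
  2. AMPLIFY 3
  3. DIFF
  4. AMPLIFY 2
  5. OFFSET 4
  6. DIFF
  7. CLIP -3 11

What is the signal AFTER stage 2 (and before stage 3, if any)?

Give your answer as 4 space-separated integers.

Input: [-4, 1, -2, 5]
Stage 1 (CLIP -10 6): clip(-4,-10,6)=-4, clip(1,-10,6)=1, clip(-2,-10,6)=-2, clip(5,-10,6)=5 -> [-4, 1, -2, 5]
Stage 2 (AMPLIFY 3): -4*3=-12, 1*3=3, -2*3=-6, 5*3=15 -> [-12, 3, -6, 15]

Answer: -12 3 -6 15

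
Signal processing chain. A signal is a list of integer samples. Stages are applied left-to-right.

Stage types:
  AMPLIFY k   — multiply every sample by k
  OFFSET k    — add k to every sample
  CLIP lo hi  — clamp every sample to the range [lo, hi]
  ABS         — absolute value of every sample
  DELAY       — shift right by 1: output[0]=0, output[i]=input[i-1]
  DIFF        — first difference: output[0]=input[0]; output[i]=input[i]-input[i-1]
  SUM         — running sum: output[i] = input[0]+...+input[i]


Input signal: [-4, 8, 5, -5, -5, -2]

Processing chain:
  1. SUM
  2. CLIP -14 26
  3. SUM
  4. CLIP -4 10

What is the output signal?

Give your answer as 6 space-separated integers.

Input: [-4, 8, 5, -5, -5, -2]
Stage 1 (SUM): sum[0..0]=-4, sum[0..1]=4, sum[0..2]=9, sum[0..3]=4, sum[0..4]=-1, sum[0..5]=-3 -> [-4, 4, 9, 4, -1, -3]
Stage 2 (CLIP -14 26): clip(-4,-14,26)=-4, clip(4,-14,26)=4, clip(9,-14,26)=9, clip(4,-14,26)=4, clip(-1,-14,26)=-1, clip(-3,-14,26)=-3 -> [-4, 4, 9, 4, -1, -3]
Stage 3 (SUM): sum[0..0]=-4, sum[0..1]=0, sum[0..2]=9, sum[0..3]=13, sum[0..4]=12, sum[0..5]=9 -> [-4, 0, 9, 13, 12, 9]
Stage 4 (CLIP -4 10): clip(-4,-4,10)=-4, clip(0,-4,10)=0, clip(9,-4,10)=9, clip(13,-4,10)=10, clip(12,-4,10)=10, clip(9,-4,10)=9 -> [-4, 0, 9, 10, 10, 9]

Answer: -4 0 9 10 10 9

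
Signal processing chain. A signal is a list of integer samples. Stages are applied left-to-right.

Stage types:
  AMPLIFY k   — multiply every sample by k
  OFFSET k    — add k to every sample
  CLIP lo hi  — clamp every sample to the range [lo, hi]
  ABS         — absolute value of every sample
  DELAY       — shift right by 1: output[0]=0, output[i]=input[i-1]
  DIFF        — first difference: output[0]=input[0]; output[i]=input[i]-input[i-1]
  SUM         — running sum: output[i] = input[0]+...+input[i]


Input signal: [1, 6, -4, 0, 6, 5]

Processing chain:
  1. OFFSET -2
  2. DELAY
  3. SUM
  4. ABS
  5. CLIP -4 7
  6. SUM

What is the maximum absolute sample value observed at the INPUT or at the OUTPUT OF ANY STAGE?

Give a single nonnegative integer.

Input: [1, 6, -4, 0, 6, 5] (max |s|=6)
Stage 1 (OFFSET -2): 1+-2=-1, 6+-2=4, -4+-2=-6, 0+-2=-2, 6+-2=4, 5+-2=3 -> [-1, 4, -6, -2, 4, 3] (max |s|=6)
Stage 2 (DELAY): [0, -1, 4, -6, -2, 4] = [0, -1, 4, -6, -2, 4] -> [0, -1, 4, -6, -2, 4] (max |s|=6)
Stage 3 (SUM): sum[0..0]=0, sum[0..1]=-1, sum[0..2]=3, sum[0..3]=-3, sum[0..4]=-5, sum[0..5]=-1 -> [0, -1, 3, -3, -5, -1] (max |s|=5)
Stage 4 (ABS): |0|=0, |-1|=1, |3|=3, |-3|=3, |-5|=5, |-1|=1 -> [0, 1, 3, 3, 5, 1] (max |s|=5)
Stage 5 (CLIP -4 7): clip(0,-4,7)=0, clip(1,-4,7)=1, clip(3,-4,7)=3, clip(3,-4,7)=3, clip(5,-4,7)=5, clip(1,-4,7)=1 -> [0, 1, 3, 3, 5, 1] (max |s|=5)
Stage 6 (SUM): sum[0..0]=0, sum[0..1]=1, sum[0..2]=4, sum[0..3]=7, sum[0..4]=12, sum[0..5]=13 -> [0, 1, 4, 7, 12, 13] (max |s|=13)
Overall max amplitude: 13

Answer: 13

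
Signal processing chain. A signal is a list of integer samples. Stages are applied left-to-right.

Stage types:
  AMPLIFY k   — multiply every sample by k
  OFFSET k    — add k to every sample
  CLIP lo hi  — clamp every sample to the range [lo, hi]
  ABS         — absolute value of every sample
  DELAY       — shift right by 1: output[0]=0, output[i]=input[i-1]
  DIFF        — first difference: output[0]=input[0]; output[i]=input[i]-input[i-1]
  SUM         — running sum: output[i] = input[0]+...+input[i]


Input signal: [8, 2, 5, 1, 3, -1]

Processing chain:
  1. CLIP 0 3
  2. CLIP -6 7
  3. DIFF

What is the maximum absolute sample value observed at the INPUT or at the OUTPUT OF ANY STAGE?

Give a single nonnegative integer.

Input: [8, 2, 5, 1, 3, -1] (max |s|=8)
Stage 1 (CLIP 0 3): clip(8,0,3)=3, clip(2,0,3)=2, clip(5,0,3)=3, clip(1,0,3)=1, clip(3,0,3)=3, clip(-1,0,3)=0 -> [3, 2, 3, 1, 3, 0] (max |s|=3)
Stage 2 (CLIP -6 7): clip(3,-6,7)=3, clip(2,-6,7)=2, clip(3,-6,7)=3, clip(1,-6,7)=1, clip(3,-6,7)=3, clip(0,-6,7)=0 -> [3, 2, 3, 1, 3, 0] (max |s|=3)
Stage 3 (DIFF): s[0]=3, 2-3=-1, 3-2=1, 1-3=-2, 3-1=2, 0-3=-3 -> [3, -1, 1, -2, 2, -3] (max |s|=3)
Overall max amplitude: 8

Answer: 8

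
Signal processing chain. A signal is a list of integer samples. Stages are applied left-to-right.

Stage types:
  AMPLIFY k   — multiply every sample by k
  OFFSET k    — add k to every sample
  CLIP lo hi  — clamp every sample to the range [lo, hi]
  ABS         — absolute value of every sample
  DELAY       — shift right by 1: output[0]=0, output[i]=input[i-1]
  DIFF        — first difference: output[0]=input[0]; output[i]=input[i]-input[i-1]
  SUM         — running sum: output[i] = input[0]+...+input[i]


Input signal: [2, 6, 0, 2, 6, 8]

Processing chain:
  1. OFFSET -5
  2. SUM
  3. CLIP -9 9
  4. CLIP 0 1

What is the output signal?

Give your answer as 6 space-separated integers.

Input: [2, 6, 0, 2, 6, 8]
Stage 1 (OFFSET -5): 2+-5=-3, 6+-5=1, 0+-5=-5, 2+-5=-3, 6+-5=1, 8+-5=3 -> [-3, 1, -5, -3, 1, 3]
Stage 2 (SUM): sum[0..0]=-3, sum[0..1]=-2, sum[0..2]=-7, sum[0..3]=-10, sum[0..4]=-9, sum[0..5]=-6 -> [-3, -2, -7, -10, -9, -6]
Stage 3 (CLIP -9 9): clip(-3,-9,9)=-3, clip(-2,-9,9)=-2, clip(-7,-9,9)=-7, clip(-10,-9,9)=-9, clip(-9,-9,9)=-9, clip(-6,-9,9)=-6 -> [-3, -2, -7, -9, -9, -6]
Stage 4 (CLIP 0 1): clip(-3,0,1)=0, clip(-2,0,1)=0, clip(-7,0,1)=0, clip(-9,0,1)=0, clip(-9,0,1)=0, clip(-6,0,1)=0 -> [0, 0, 0, 0, 0, 0]

Answer: 0 0 0 0 0 0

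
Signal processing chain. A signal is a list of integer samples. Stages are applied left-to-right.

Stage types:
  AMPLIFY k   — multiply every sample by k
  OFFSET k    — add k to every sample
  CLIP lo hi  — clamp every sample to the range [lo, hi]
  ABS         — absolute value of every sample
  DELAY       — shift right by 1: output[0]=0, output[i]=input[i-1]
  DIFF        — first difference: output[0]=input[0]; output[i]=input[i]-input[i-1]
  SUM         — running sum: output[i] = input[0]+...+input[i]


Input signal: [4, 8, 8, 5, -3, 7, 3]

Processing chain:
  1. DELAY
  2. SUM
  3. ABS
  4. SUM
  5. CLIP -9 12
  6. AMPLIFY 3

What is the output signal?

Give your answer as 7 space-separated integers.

Input: [4, 8, 8, 5, -3, 7, 3]
Stage 1 (DELAY): [0, 4, 8, 8, 5, -3, 7] = [0, 4, 8, 8, 5, -3, 7] -> [0, 4, 8, 8, 5, -3, 7]
Stage 2 (SUM): sum[0..0]=0, sum[0..1]=4, sum[0..2]=12, sum[0..3]=20, sum[0..4]=25, sum[0..5]=22, sum[0..6]=29 -> [0, 4, 12, 20, 25, 22, 29]
Stage 3 (ABS): |0|=0, |4|=4, |12|=12, |20|=20, |25|=25, |22|=22, |29|=29 -> [0, 4, 12, 20, 25, 22, 29]
Stage 4 (SUM): sum[0..0]=0, sum[0..1]=4, sum[0..2]=16, sum[0..3]=36, sum[0..4]=61, sum[0..5]=83, sum[0..6]=112 -> [0, 4, 16, 36, 61, 83, 112]
Stage 5 (CLIP -9 12): clip(0,-9,12)=0, clip(4,-9,12)=4, clip(16,-9,12)=12, clip(36,-9,12)=12, clip(61,-9,12)=12, clip(83,-9,12)=12, clip(112,-9,12)=12 -> [0, 4, 12, 12, 12, 12, 12]
Stage 6 (AMPLIFY 3): 0*3=0, 4*3=12, 12*3=36, 12*3=36, 12*3=36, 12*3=36, 12*3=36 -> [0, 12, 36, 36, 36, 36, 36]

Answer: 0 12 36 36 36 36 36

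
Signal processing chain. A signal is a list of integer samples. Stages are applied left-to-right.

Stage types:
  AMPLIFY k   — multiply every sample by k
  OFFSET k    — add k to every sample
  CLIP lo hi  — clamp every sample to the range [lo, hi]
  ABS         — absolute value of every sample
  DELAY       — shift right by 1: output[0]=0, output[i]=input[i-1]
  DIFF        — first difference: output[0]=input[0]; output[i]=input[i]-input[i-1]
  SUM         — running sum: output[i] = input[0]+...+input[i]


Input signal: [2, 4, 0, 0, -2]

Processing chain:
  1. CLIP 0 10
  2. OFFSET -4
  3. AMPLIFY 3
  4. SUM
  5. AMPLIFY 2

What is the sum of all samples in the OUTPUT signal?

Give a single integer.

Input: [2, 4, 0, 0, -2]
Stage 1 (CLIP 0 10): clip(2,0,10)=2, clip(4,0,10)=4, clip(0,0,10)=0, clip(0,0,10)=0, clip(-2,0,10)=0 -> [2, 4, 0, 0, 0]
Stage 2 (OFFSET -4): 2+-4=-2, 4+-4=0, 0+-4=-4, 0+-4=-4, 0+-4=-4 -> [-2, 0, -4, -4, -4]
Stage 3 (AMPLIFY 3): -2*3=-6, 0*3=0, -4*3=-12, -4*3=-12, -4*3=-12 -> [-6, 0, -12, -12, -12]
Stage 4 (SUM): sum[0..0]=-6, sum[0..1]=-6, sum[0..2]=-18, sum[0..3]=-30, sum[0..4]=-42 -> [-6, -6, -18, -30, -42]
Stage 5 (AMPLIFY 2): -6*2=-12, -6*2=-12, -18*2=-36, -30*2=-60, -42*2=-84 -> [-12, -12, -36, -60, -84]
Output sum: -204

Answer: -204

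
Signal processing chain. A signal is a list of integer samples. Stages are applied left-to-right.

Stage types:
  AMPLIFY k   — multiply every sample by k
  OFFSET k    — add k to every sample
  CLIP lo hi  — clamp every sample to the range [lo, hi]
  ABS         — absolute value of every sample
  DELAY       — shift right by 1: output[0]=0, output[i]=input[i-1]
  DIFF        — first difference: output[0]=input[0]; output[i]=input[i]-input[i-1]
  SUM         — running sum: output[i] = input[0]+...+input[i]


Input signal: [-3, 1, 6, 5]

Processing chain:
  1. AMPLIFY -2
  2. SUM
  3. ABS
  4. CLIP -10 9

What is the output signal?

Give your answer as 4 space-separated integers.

Input: [-3, 1, 6, 5]
Stage 1 (AMPLIFY -2): -3*-2=6, 1*-2=-2, 6*-2=-12, 5*-2=-10 -> [6, -2, -12, -10]
Stage 2 (SUM): sum[0..0]=6, sum[0..1]=4, sum[0..2]=-8, sum[0..3]=-18 -> [6, 4, -8, -18]
Stage 3 (ABS): |6|=6, |4|=4, |-8|=8, |-18|=18 -> [6, 4, 8, 18]
Stage 4 (CLIP -10 9): clip(6,-10,9)=6, clip(4,-10,9)=4, clip(8,-10,9)=8, clip(18,-10,9)=9 -> [6, 4, 8, 9]

Answer: 6 4 8 9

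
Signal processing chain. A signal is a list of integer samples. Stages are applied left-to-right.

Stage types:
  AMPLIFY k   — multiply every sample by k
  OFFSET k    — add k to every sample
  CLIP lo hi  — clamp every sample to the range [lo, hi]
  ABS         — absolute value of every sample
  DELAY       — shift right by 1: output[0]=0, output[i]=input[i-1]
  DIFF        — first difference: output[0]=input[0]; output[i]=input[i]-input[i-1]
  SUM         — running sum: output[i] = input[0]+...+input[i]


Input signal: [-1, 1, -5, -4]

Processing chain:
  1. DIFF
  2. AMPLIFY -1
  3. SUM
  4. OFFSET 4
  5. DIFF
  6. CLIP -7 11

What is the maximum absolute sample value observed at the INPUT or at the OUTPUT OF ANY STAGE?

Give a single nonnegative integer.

Input: [-1, 1, -5, -4] (max |s|=5)
Stage 1 (DIFF): s[0]=-1, 1--1=2, -5-1=-6, -4--5=1 -> [-1, 2, -6, 1] (max |s|=6)
Stage 2 (AMPLIFY -1): -1*-1=1, 2*-1=-2, -6*-1=6, 1*-1=-1 -> [1, -2, 6, -1] (max |s|=6)
Stage 3 (SUM): sum[0..0]=1, sum[0..1]=-1, sum[0..2]=5, sum[0..3]=4 -> [1, -1, 5, 4] (max |s|=5)
Stage 4 (OFFSET 4): 1+4=5, -1+4=3, 5+4=9, 4+4=8 -> [5, 3, 9, 8] (max |s|=9)
Stage 5 (DIFF): s[0]=5, 3-5=-2, 9-3=6, 8-9=-1 -> [5, -2, 6, -1] (max |s|=6)
Stage 6 (CLIP -7 11): clip(5,-7,11)=5, clip(-2,-7,11)=-2, clip(6,-7,11)=6, clip(-1,-7,11)=-1 -> [5, -2, 6, -1] (max |s|=6)
Overall max amplitude: 9

Answer: 9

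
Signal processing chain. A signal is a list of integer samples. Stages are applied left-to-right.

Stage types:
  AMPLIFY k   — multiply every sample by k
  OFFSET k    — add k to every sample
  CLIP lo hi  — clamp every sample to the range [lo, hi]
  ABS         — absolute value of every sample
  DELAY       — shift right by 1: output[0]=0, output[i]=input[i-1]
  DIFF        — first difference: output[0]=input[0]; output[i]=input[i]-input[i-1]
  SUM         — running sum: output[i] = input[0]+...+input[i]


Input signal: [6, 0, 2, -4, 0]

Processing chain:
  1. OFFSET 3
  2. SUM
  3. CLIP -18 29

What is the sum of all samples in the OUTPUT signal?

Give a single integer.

Answer: 73

Derivation:
Input: [6, 0, 2, -4, 0]
Stage 1 (OFFSET 3): 6+3=9, 0+3=3, 2+3=5, -4+3=-1, 0+3=3 -> [9, 3, 5, -1, 3]
Stage 2 (SUM): sum[0..0]=9, sum[0..1]=12, sum[0..2]=17, sum[0..3]=16, sum[0..4]=19 -> [9, 12, 17, 16, 19]
Stage 3 (CLIP -18 29): clip(9,-18,29)=9, clip(12,-18,29)=12, clip(17,-18,29)=17, clip(16,-18,29)=16, clip(19,-18,29)=19 -> [9, 12, 17, 16, 19]
Output sum: 73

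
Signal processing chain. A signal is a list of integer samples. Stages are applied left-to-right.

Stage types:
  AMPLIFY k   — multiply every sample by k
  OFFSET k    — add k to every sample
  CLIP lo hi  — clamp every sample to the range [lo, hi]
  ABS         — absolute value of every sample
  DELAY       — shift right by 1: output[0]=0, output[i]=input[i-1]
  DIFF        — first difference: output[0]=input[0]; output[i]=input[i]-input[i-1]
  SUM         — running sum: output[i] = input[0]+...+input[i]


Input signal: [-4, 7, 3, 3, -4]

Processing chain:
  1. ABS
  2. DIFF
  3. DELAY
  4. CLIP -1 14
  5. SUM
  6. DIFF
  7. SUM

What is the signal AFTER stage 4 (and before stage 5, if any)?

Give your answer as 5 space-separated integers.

Input: [-4, 7, 3, 3, -4]
Stage 1 (ABS): |-4|=4, |7|=7, |3|=3, |3|=3, |-4|=4 -> [4, 7, 3, 3, 4]
Stage 2 (DIFF): s[0]=4, 7-4=3, 3-7=-4, 3-3=0, 4-3=1 -> [4, 3, -4, 0, 1]
Stage 3 (DELAY): [0, 4, 3, -4, 0] = [0, 4, 3, -4, 0] -> [0, 4, 3, -4, 0]
Stage 4 (CLIP -1 14): clip(0,-1,14)=0, clip(4,-1,14)=4, clip(3,-1,14)=3, clip(-4,-1,14)=-1, clip(0,-1,14)=0 -> [0, 4, 3, -1, 0]

Answer: 0 4 3 -1 0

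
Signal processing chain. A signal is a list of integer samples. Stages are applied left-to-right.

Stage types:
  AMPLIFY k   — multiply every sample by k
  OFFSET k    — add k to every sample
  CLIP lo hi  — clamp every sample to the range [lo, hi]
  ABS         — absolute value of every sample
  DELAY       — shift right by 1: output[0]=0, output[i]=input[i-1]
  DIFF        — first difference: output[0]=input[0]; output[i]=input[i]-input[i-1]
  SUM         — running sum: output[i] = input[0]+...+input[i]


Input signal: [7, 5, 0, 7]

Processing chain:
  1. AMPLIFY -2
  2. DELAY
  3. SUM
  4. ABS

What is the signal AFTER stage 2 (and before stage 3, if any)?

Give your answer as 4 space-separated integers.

Input: [7, 5, 0, 7]
Stage 1 (AMPLIFY -2): 7*-2=-14, 5*-2=-10, 0*-2=0, 7*-2=-14 -> [-14, -10, 0, -14]
Stage 2 (DELAY): [0, -14, -10, 0] = [0, -14, -10, 0] -> [0, -14, -10, 0]

Answer: 0 -14 -10 0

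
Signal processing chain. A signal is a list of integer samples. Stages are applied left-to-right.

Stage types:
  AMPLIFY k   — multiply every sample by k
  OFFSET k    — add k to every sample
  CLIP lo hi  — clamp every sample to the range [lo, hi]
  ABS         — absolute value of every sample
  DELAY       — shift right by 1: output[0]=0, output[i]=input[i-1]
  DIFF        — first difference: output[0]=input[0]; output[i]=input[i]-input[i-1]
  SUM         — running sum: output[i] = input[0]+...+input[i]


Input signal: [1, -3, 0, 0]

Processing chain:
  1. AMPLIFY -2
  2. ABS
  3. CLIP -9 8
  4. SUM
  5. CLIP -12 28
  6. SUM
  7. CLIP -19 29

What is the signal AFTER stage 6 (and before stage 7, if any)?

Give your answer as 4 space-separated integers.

Input: [1, -3, 0, 0]
Stage 1 (AMPLIFY -2): 1*-2=-2, -3*-2=6, 0*-2=0, 0*-2=0 -> [-2, 6, 0, 0]
Stage 2 (ABS): |-2|=2, |6|=6, |0|=0, |0|=0 -> [2, 6, 0, 0]
Stage 3 (CLIP -9 8): clip(2,-9,8)=2, clip(6,-9,8)=6, clip(0,-9,8)=0, clip(0,-9,8)=0 -> [2, 6, 0, 0]
Stage 4 (SUM): sum[0..0]=2, sum[0..1]=8, sum[0..2]=8, sum[0..3]=8 -> [2, 8, 8, 8]
Stage 5 (CLIP -12 28): clip(2,-12,28)=2, clip(8,-12,28)=8, clip(8,-12,28)=8, clip(8,-12,28)=8 -> [2, 8, 8, 8]
Stage 6 (SUM): sum[0..0]=2, sum[0..1]=10, sum[0..2]=18, sum[0..3]=26 -> [2, 10, 18, 26]

Answer: 2 10 18 26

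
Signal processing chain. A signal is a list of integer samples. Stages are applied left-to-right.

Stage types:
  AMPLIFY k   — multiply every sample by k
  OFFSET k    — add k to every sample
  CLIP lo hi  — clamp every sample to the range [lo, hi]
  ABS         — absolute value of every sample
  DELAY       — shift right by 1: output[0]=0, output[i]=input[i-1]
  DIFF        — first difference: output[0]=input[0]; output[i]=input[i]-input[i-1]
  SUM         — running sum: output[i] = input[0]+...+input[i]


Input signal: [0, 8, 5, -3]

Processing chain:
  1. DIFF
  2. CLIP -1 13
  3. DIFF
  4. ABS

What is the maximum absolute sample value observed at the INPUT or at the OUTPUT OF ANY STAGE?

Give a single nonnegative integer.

Answer: 9

Derivation:
Input: [0, 8, 5, -3] (max |s|=8)
Stage 1 (DIFF): s[0]=0, 8-0=8, 5-8=-3, -3-5=-8 -> [0, 8, -3, -8] (max |s|=8)
Stage 2 (CLIP -1 13): clip(0,-1,13)=0, clip(8,-1,13)=8, clip(-3,-1,13)=-1, clip(-8,-1,13)=-1 -> [0, 8, -1, -1] (max |s|=8)
Stage 3 (DIFF): s[0]=0, 8-0=8, -1-8=-9, -1--1=0 -> [0, 8, -9, 0] (max |s|=9)
Stage 4 (ABS): |0|=0, |8|=8, |-9|=9, |0|=0 -> [0, 8, 9, 0] (max |s|=9)
Overall max amplitude: 9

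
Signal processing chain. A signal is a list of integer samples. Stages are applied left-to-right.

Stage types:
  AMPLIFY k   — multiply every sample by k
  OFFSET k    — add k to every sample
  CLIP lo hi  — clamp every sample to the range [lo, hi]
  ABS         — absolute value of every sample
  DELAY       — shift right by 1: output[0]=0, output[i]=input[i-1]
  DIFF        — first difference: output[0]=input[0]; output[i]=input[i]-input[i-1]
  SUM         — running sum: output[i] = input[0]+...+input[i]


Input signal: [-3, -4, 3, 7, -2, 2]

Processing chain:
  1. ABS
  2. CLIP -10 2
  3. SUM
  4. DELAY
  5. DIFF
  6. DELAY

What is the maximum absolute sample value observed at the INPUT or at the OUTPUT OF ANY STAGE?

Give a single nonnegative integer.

Answer: 12

Derivation:
Input: [-3, -4, 3, 7, -2, 2] (max |s|=7)
Stage 1 (ABS): |-3|=3, |-4|=4, |3|=3, |7|=7, |-2|=2, |2|=2 -> [3, 4, 3, 7, 2, 2] (max |s|=7)
Stage 2 (CLIP -10 2): clip(3,-10,2)=2, clip(4,-10,2)=2, clip(3,-10,2)=2, clip(7,-10,2)=2, clip(2,-10,2)=2, clip(2,-10,2)=2 -> [2, 2, 2, 2, 2, 2] (max |s|=2)
Stage 3 (SUM): sum[0..0]=2, sum[0..1]=4, sum[0..2]=6, sum[0..3]=8, sum[0..4]=10, sum[0..5]=12 -> [2, 4, 6, 8, 10, 12] (max |s|=12)
Stage 4 (DELAY): [0, 2, 4, 6, 8, 10] = [0, 2, 4, 6, 8, 10] -> [0, 2, 4, 6, 8, 10] (max |s|=10)
Stage 5 (DIFF): s[0]=0, 2-0=2, 4-2=2, 6-4=2, 8-6=2, 10-8=2 -> [0, 2, 2, 2, 2, 2] (max |s|=2)
Stage 6 (DELAY): [0, 0, 2, 2, 2, 2] = [0, 0, 2, 2, 2, 2] -> [0, 0, 2, 2, 2, 2] (max |s|=2)
Overall max amplitude: 12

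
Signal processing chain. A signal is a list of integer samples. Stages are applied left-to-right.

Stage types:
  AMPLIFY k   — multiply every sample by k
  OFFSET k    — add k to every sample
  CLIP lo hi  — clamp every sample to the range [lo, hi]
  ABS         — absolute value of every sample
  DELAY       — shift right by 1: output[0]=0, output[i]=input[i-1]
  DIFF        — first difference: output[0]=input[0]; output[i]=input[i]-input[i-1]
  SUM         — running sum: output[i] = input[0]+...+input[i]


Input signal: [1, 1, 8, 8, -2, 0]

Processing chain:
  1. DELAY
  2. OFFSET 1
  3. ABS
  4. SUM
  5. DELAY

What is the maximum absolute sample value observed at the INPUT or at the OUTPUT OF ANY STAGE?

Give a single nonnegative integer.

Answer: 24

Derivation:
Input: [1, 1, 8, 8, -2, 0] (max |s|=8)
Stage 1 (DELAY): [0, 1, 1, 8, 8, -2] = [0, 1, 1, 8, 8, -2] -> [0, 1, 1, 8, 8, -2] (max |s|=8)
Stage 2 (OFFSET 1): 0+1=1, 1+1=2, 1+1=2, 8+1=9, 8+1=9, -2+1=-1 -> [1, 2, 2, 9, 9, -1] (max |s|=9)
Stage 3 (ABS): |1|=1, |2|=2, |2|=2, |9|=9, |9|=9, |-1|=1 -> [1, 2, 2, 9, 9, 1] (max |s|=9)
Stage 4 (SUM): sum[0..0]=1, sum[0..1]=3, sum[0..2]=5, sum[0..3]=14, sum[0..4]=23, sum[0..5]=24 -> [1, 3, 5, 14, 23, 24] (max |s|=24)
Stage 5 (DELAY): [0, 1, 3, 5, 14, 23] = [0, 1, 3, 5, 14, 23] -> [0, 1, 3, 5, 14, 23] (max |s|=23)
Overall max amplitude: 24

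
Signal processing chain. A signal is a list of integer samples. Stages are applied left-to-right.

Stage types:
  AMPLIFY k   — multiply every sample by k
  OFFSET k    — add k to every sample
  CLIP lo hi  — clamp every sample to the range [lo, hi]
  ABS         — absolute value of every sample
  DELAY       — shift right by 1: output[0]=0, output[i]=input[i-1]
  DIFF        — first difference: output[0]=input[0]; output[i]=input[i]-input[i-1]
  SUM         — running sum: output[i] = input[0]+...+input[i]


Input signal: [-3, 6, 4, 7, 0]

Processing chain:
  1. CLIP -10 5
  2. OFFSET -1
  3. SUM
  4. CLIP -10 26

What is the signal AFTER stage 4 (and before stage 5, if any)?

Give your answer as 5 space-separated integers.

Answer: -4 0 3 7 6

Derivation:
Input: [-3, 6, 4, 7, 0]
Stage 1 (CLIP -10 5): clip(-3,-10,5)=-3, clip(6,-10,5)=5, clip(4,-10,5)=4, clip(7,-10,5)=5, clip(0,-10,5)=0 -> [-3, 5, 4, 5, 0]
Stage 2 (OFFSET -1): -3+-1=-4, 5+-1=4, 4+-1=3, 5+-1=4, 0+-1=-1 -> [-4, 4, 3, 4, -1]
Stage 3 (SUM): sum[0..0]=-4, sum[0..1]=0, sum[0..2]=3, sum[0..3]=7, sum[0..4]=6 -> [-4, 0, 3, 7, 6]
Stage 4 (CLIP -10 26): clip(-4,-10,26)=-4, clip(0,-10,26)=0, clip(3,-10,26)=3, clip(7,-10,26)=7, clip(6,-10,26)=6 -> [-4, 0, 3, 7, 6]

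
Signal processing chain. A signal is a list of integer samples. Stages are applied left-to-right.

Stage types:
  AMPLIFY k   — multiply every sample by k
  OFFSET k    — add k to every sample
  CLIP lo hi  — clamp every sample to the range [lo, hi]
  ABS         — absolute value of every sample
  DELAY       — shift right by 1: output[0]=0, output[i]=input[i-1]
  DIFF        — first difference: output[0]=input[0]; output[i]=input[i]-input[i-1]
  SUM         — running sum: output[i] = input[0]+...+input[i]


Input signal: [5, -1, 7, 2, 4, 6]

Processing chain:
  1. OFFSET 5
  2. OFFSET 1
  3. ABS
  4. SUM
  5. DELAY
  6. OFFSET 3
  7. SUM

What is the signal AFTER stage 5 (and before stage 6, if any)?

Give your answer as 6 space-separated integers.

Answer: 0 11 16 29 37 47

Derivation:
Input: [5, -1, 7, 2, 4, 6]
Stage 1 (OFFSET 5): 5+5=10, -1+5=4, 7+5=12, 2+5=7, 4+5=9, 6+5=11 -> [10, 4, 12, 7, 9, 11]
Stage 2 (OFFSET 1): 10+1=11, 4+1=5, 12+1=13, 7+1=8, 9+1=10, 11+1=12 -> [11, 5, 13, 8, 10, 12]
Stage 3 (ABS): |11|=11, |5|=5, |13|=13, |8|=8, |10|=10, |12|=12 -> [11, 5, 13, 8, 10, 12]
Stage 4 (SUM): sum[0..0]=11, sum[0..1]=16, sum[0..2]=29, sum[0..3]=37, sum[0..4]=47, sum[0..5]=59 -> [11, 16, 29, 37, 47, 59]
Stage 5 (DELAY): [0, 11, 16, 29, 37, 47] = [0, 11, 16, 29, 37, 47] -> [0, 11, 16, 29, 37, 47]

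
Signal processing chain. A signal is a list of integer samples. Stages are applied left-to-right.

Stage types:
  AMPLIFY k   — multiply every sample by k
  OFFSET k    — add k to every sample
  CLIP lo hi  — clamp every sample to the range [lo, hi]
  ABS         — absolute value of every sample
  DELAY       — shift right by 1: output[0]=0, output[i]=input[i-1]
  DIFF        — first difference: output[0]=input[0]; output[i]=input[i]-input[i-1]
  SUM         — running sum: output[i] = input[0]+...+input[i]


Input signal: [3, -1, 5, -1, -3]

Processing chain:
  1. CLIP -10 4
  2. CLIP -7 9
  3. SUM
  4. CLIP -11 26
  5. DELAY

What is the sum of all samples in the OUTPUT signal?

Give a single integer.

Input: [3, -1, 5, -1, -3]
Stage 1 (CLIP -10 4): clip(3,-10,4)=3, clip(-1,-10,4)=-1, clip(5,-10,4)=4, clip(-1,-10,4)=-1, clip(-3,-10,4)=-3 -> [3, -1, 4, -1, -3]
Stage 2 (CLIP -7 9): clip(3,-7,9)=3, clip(-1,-7,9)=-1, clip(4,-7,9)=4, clip(-1,-7,9)=-1, clip(-3,-7,9)=-3 -> [3, -1, 4, -1, -3]
Stage 3 (SUM): sum[0..0]=3, sum[0..1]=2, sum[0..2]=6, sum[0..3]=5, sum[0..4]=2 -> [3, 2, 6, 5, 2]
Stage 4 (CLIP -11 26): clip(3,-11,26)=3, clip(2,-11,26)=2, clip(6,-11,26)=6, clip(5,-11,26)=5, clip(2,-11,26)=2 -> [3, 2, 6, 5, 2]
Stage 5 (DELAY): [0, 3, 2, 6, 5] = [0, 3, 2, 6, 5] -> [0, 3, 2, 6, 5]
Output sum: 16

Answer: 16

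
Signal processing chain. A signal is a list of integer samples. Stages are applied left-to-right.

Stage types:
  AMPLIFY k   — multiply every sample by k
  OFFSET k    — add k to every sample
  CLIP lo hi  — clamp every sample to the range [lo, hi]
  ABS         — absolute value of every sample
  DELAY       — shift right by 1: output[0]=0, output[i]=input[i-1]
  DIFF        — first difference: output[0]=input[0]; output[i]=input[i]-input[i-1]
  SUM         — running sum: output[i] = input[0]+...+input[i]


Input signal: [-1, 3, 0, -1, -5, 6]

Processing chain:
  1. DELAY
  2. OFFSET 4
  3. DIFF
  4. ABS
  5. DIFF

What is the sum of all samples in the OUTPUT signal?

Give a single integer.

Input: [-1, 3, 0, -1, -5, 6]
Stage 1 (DELAY): [0, -1, 3, 0, -1, -5] = [0, -1, 3, 0, -1, -5] -> [0, -1, 3, 0, -1, -5]
Stage 2 (OFFSET 4): 0+4=4, -1+4=3, 3+4=7, 0+4=4, -1+4=3, -5+4=-1 -> [4, 3, 7, 4, 3, -1]
Stage 3 (DIFF): s[0]=4, 3-4=-1, 7-3=4, 4-7=-3, 3-4=-1, -1-3=-4 -> [4, -1, 4, -3, -1, -4]
Stage 4 (ABS): |4|=4, |-1|=1, |4|=4, |-3|=3, |-1|=1, |-4|=4 -> [4, 1, 4, 3, 1, 4]
Stage 5 (DIFF): s[0]=4, 1-4=-3, 4-1=3, 3-4=-1, 1-3=-2, 4-1=3 -> [4, -3, 3, -1, -2, 3]
Output sum: 4

Answer: 4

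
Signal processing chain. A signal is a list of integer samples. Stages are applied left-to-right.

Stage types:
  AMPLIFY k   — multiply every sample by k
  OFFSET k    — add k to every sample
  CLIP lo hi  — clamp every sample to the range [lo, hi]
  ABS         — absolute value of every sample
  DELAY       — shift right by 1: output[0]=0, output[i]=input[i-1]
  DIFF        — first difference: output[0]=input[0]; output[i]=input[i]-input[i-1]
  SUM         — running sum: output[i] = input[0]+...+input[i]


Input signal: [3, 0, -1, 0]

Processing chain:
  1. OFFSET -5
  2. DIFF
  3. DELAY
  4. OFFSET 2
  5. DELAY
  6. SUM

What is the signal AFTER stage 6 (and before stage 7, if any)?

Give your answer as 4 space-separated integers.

Answer: 0 2 2 1

Derivation:
Input: [3, 0, -1, 0]
Stage 1 (OFFSET -5): 3+-5=-2, 0+-5=-5, -1+-5=-6, 0+-5=-5 -> [-2, -5, -6, -5]
Stage 2 (DIFF): s[0]=-2, -5--2=-3, -6--5=-1, -5--6=1 -> [-2, -3, -1, 1]
Stage 3 (DELAY): [0, -2, -3, -1] = [0, -2, -3, -1] -> [0, -2, -3, -1]
Stage 4 (OFFSET 2): 0+2=2, -2+2=0, -3+2=-1, -1+2=1 -> [2, 0, -1, 1]
Stage 5 (DELAY): [0, 2, 0, -1] = [0, 2, 0, -1] -> [0, 2, 0, -1]
Stage 6 (SUM): sum[0..0]=0, sum[0..1]=2, sum[0..2]=2, sum[0..3]=1 -> [0, 2, 2, 1]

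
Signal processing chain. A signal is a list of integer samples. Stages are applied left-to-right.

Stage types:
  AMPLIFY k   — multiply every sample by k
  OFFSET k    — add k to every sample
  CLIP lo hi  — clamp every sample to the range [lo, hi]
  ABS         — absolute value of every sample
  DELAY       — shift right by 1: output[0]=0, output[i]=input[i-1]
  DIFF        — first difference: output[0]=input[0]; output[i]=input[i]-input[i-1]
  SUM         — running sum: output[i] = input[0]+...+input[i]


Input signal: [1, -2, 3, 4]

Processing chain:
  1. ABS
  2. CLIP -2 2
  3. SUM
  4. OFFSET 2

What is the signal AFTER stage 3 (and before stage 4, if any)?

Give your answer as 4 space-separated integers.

Answer: 1 3 5 7

Derivation:
Input: [1, -2, 3, 4]
Stage 1 (ABS): |1|=1, |-2|=2, |3|=3, |4|=4 -> [1, 2, 3, 4]
Stage 2 (CLIP -2 2): clip(1,-2,2)=1, clip(2,-2,2)=2, clip(3,-2,2)=2, clip(4,-2,2)=2 -> [1, 2, 2, 2]
Stage 3 (SUM): sum[0..0]=1, sum[0..1]=3, sum[0..2]=5, sum[0..3]=7 -> [1, 3, 5, 7]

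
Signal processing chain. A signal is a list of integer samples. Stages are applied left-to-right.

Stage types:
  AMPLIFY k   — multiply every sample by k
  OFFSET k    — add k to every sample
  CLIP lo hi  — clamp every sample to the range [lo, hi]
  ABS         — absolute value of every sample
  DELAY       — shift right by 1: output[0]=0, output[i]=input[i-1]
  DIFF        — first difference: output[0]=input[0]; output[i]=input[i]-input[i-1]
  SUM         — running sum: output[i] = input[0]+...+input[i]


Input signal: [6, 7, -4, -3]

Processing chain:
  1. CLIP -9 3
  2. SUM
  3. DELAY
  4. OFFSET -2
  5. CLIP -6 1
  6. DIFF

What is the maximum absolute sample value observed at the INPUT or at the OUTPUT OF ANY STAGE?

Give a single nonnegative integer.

Answer: 7

Derivation:
Input: [6, 7, -4, -3] (max |s|=7)
Stage 1 (CLIP -9 3): clip(6,-9,3)=3, clip(7,-9,3)=3, clip(-4,-9,3)=-4, clip(-3,-9,3)=-3 -> [3, 3, -4, -3] (max |s|=4)
Stage 2 (SUM): sum[0..0]=3, sum[0..1]=6, sum[0..2]=2, sum[0..3]=-1 -> [3, 6, 2, -1] (max |s|=6)
Stage 3 (DELAY): [0, 3, 6, 2] = [0, 3, 6, 2] -> [0, 3, 6, 2] (max |s|=6)
Stage 4 (OFFSET -2): 0+-2=-2, 3+-2=1, 6+-2=4, 2+-2=0 -> [-2, 1, 4, 0] (max |s|=4)
Stage 5 (CLIP -6 1): clip(-2,-6,1)=-2, clip(1,-6,1)=1, clip(4,-6,1)=1, clip(0,-6,1)=0 -> [-2, 1, 1, 0] (max |s|=2)
Stage 6 (DIFF): s[0]=-2, 1--2=3, 1-1=0, 0-1=-1 -> [-2, 3, 0, -1] (max |s|=3)
Overall max amplitude: 7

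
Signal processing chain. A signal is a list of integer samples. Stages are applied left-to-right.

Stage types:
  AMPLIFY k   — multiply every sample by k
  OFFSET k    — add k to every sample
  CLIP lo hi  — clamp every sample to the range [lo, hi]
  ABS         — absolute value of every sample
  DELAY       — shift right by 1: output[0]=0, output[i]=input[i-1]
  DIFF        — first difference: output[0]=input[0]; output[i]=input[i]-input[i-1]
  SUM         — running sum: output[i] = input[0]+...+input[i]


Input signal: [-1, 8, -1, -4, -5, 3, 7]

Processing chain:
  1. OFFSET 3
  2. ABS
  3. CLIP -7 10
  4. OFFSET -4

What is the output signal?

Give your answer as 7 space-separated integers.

Answer: -2 6 -2 -3 -2 2 6

Derivation:
Input: [-1, 8, -1, -4, -5, 3, 7]
Stage 1 (OFFSET 3): -1+3=2, 8+3=11, -1+3=2, -4+3=-1, -5+3=-2, 3+3=6, 7+3=10 -> [2, 11, 2, -1, -2, 6, 10]
Stage 2 (ABS): |2|=2, |11|=11, |2|=2, |-1|=1, |-2|=2, |6|=6, |10|=10 -> [2, 11, 2, 1, 2, 6, 10]
Stage 3 (CLIP -7 10): clip(2,-7,10)=2, clip(11,-7,10)=10, clip(2,-7,10)=2, clip(1,-7,10)=1, clip(2,-7,10)=2, clip(6,-7,10)=6, clip(10,-7,10)=10 -> [2, 10, 2, 1, 2, 6, 10]
Stage 4 (OFFSET -4): 2+-4=-2, 10+-4=6, 2+-4=-2, 1+-4=-3, 2+-4=-2, 6+-4=2, 10+-4=6 -> [-2, 6, -2, -3, -2, 2, 6]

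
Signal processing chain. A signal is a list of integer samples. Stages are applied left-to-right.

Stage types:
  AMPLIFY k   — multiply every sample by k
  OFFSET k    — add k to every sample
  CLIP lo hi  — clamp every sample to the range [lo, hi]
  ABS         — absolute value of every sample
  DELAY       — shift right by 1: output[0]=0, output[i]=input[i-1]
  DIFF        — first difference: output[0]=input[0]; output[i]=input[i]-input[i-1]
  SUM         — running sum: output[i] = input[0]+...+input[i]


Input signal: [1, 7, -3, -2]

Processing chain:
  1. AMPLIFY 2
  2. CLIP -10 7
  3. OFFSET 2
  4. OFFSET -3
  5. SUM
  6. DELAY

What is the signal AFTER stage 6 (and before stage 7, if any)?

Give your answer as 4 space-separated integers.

Answer: 0 1 7 0

Derivation:
Input: [1, 7, -3, -2]
Stage 1 (AMPLIFY 2): 1*2=2, 7*2=14, -3*2=-6, -2*2=-4 -> [2, 14, -6, -4]
Stage 2 (CLIP -10 7): clip(2,-10,7)=2, clip(14,-10,7)=7, clip(-6,-10,7)=-6, clip(-4,-10,7)=-4 -> [2, 7, -6, -4]
Stage 3 (OFFSET 2): 2+2=4, 7+2=9, -6+2=-4, -4+2=-2 -> [4, 9, -4, -2]
Stage 4 (OFFSET -3): 4+-3=1, 9+-3=6, -4+-3=-7, -2+-3=-5 -> [1, 6, -7, -5]
Stage 5 (SUM): sum[0..0]=1, sum[0..1]=7, sum[0..2]=0, sum[0..3]=-5 -> [1, 7, 0, -5]
Stage 6 (DELAY): [0, 1, 7, 0] = [0, 1, 7, 0] -> [0, 1, 7, 0]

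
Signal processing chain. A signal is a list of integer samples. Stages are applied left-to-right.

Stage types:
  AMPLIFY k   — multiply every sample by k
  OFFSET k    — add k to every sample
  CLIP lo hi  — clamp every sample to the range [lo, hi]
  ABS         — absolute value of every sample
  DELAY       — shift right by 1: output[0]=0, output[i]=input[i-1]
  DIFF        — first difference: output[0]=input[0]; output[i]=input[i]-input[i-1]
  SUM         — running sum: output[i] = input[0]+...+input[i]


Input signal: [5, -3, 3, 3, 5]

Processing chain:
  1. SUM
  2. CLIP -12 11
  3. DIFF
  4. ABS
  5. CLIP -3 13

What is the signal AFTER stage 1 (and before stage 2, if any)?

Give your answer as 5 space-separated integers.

Input: [5, -3, 3, 3, 5]
Stage 1 (SUM): sum[0..0]=5, sum[0..1]=2, sum[0..2]=5, sum[0..3]=8, sum[0..4]=13 -> [5, 2, 5, 8, 13]

Answer: 5 2 5 8 13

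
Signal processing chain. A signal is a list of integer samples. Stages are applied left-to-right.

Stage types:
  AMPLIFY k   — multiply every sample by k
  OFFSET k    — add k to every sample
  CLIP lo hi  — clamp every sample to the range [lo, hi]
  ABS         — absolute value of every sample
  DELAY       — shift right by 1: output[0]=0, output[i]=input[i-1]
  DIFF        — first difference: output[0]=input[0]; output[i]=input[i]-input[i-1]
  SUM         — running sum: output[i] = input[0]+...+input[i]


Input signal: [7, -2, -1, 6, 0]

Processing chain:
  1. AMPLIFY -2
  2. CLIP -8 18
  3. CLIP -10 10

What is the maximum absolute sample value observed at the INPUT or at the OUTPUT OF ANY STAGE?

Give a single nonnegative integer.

Answer: 14

Derivation:
Input: [7, -2, -1, 6, 0] (max |s|=7)
Stage 1 (AMPLIFY -2): 7*-2=-14, -2*-2=4, -1*-2=2, 6*-2=-12, 0*-2=0 -> [-14, 4, 2, -12, 0] (max |s|=14)
Stage 2 (CLIP -8 18): clip(-14,-8,18)=-8, clip(4,-8,18)=4, clip(2,-8,18)=2, clip(-12,-8,18)=-8, clip(0,-8,18)=0 -> [-8, 4, 2, -8, 0] (max |s|=8)
Stage 3 (CLIP -10 10): clip(-8,-10,10)=-8, clip(4,-10,10)=4, clip(2,-10,10)=2, clip(-8,-10,10)=-8, clip(0,-10,10)=0 -> [-8, 4, 2, -8, 0] (max |s|=8)
Overall max amplitude: 14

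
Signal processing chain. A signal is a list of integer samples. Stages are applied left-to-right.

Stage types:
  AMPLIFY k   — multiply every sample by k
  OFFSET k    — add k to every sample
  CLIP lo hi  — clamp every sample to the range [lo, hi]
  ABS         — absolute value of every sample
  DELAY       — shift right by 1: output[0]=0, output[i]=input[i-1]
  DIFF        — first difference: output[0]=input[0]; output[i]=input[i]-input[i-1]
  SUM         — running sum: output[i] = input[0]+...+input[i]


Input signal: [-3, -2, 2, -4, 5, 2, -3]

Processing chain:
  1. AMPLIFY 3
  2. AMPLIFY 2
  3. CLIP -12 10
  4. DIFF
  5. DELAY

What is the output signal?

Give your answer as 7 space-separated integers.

Answer: 0 -12 0 22 -22 22 0

Derivation:
Input: [-3, -2, 2, -4, 5, 2, -3]
Stage 1 (AMPLIFY 3): -3*3=-9, -2*3=-6, 2*3=6, -4*3=-12, 5*3=15, 2*3=6, -3*3=-9 -> [-9, -6, 6, -12, 15, 6, -9]
Stage 2 (AMPLIFY 2): -9*2=-18, -6*2=-12, 6*2=12, -12*2=-24, 15*2=30, 6*2=12, -9*2=-18 -> [-18, -12, 12, -24, 30, 12, -18]
Stage 3 (CLIP -12 10): clip(-18,-12,10)=-12, clip(-12,-12,10)=-12, clip(12,-12,10)=10, clip(-24,-12,10)=-12, clip(30,-12,10)=10, clip(12,-12,10)=10, clip(-18,-12,10)=-12 -> [-12, -12, 10, -12, 10, 10, -12]
Stage 4 (DIFF): s[0]=-12, -12--12=0, 10--12=22, -12-10=-22, 10--12=22, 10-10=0, -12-10=-22 -> [-12, 0, 22, -22, 22, 0, -22]
Stage 5 (DELAY): [0, -12, 0, 22, -22, 22, 0] = [0, -12, 0, 22, -22, 22, 0] -> [0, -12, 0, 22, -22, 22, 0]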